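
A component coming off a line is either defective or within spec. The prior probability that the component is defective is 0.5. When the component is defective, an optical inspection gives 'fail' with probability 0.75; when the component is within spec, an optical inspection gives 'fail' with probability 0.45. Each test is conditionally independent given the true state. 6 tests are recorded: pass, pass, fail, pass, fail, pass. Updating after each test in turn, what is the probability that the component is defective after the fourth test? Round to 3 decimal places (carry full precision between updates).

Each posterior becomes the prior for the next update.
After 'pass': P(defective) = 0.25·0.5000 / (0.25·0.5000 + 0.55·0.5000) ≈ 0.3125
After 'pass': P(defective) = 0.25·0.3125 / (0.25·0.3125 + 0.55·0.6875) ≈ 0.1712
After 'fail': P(defective) = 0.75·0.1712 / (0.75·0.1712 + 0.45·0.8288) ≈ 0.2561
After 'pass': P(defective) = 0.25·0.2561 / (0.25·0.2561 + 0.55·0.7439) ≈ 0.1353

0.135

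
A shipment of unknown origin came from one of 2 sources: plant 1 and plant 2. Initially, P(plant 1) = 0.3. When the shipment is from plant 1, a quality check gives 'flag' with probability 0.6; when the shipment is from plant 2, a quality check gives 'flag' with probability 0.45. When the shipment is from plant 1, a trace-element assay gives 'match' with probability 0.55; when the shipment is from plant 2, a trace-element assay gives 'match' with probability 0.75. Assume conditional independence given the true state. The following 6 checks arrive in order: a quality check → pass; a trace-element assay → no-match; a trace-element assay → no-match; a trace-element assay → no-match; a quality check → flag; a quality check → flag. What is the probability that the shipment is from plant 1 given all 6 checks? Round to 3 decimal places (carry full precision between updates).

0.764

After a quality check='pass': P(plant 1) = 0.4·0.3000 / (0.4·0.3000 + 0.55·0.7000) ≈ 0.2376
After a trace-element assay='no-match': P(plant 1) = 0.45·0.2376 / (0.45·0.2376 + 0.25·0.7624) ≈ 0.3594
After a trace-element assay='no-match': P(plant 1) = 0.45·0.3594 / (0.45·0.3594 + 0.25·0.6406) ≈ 0.5025
After a trace-element assay='no-match': P(plant 1) = 0.45·0.5025 / (0.45·0.5025 + 0.25·0.4975) ≈ 0.6451
After a quality check='flag': P(plant 1) = 0.6·0.6451 / (0.6·0.6451 + 0.45·0.3549) ≈ 0.7079
After a quality check='flag': P(plant 1) = 0.6·0.7079 / (0.6·0.7079 + 0.45·0.2921) ≈ 0.7637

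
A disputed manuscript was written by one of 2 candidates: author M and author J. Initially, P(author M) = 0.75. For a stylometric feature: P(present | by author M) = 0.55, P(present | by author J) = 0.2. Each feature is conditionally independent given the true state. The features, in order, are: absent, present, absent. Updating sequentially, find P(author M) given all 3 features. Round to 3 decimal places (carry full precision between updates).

After 'absent': P(author M) = 0.45·0.7500 / (0.45·0.7500 + 0.8·0.2500) ≈ 0.6279
After 'present': P(author M) = 0.55·0.6279 / (0.55·0.6279 + 0.2·0.3721) ≈ 0.8227
After 'absent': P(author M) = 0.45·0.8227 / (0.45·0.8227 + 0.8·0.1773) ≈ 0.7230

0.723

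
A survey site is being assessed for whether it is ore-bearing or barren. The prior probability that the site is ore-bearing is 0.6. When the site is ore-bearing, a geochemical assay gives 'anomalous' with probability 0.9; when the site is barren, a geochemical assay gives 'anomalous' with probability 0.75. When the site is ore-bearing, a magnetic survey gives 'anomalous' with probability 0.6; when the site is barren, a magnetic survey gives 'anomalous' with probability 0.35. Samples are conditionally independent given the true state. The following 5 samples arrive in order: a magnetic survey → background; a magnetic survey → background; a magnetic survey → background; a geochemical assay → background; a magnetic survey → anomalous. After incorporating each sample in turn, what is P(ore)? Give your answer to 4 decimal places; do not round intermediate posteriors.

After a magnetic survey='background': P(ore) = 0.4·0.6000 / (0.4·0.6000 + 0.65·0.4000) ≈ 0.4800
After a magnetic survey='background': P(ore) = 0.4·0.4800 / (0.4·0.4800 + 0.65·0.5200) ≈ 0.3623
After a magnetic survey='background': P(ore) = 0.4·0.3623 / (0.4·0.3623 + 0.65·0.6377) ≈ 0.2590
After a geochemical assay='background': P(ore) = 0.1·0.2590 / (0.1·0.2590 + 0.25·0.7410) ≈ 0.1227
After a magnetic survey='anomalous': P(ore) = 0.6·0.1227 / (0.6·0.1227 + 0.35·0.8773) ≈ 0.1934

0.1934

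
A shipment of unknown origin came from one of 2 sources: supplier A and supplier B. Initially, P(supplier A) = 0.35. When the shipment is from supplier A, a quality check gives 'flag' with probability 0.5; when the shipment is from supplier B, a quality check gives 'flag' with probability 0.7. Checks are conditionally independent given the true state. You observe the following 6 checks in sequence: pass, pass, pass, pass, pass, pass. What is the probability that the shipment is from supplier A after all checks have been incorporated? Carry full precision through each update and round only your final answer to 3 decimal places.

0.920

Each posterior becomes the prior for the next update.
After 'pass': P(supplier A) = 0.5·0.3500 / (0.5·0.3500 + 0.3·0.6500) ≈ 0.4730
After 'pass': P(supplier A) = 0.5·0.4730 / (0.5·0.4730 + 0.3·0.5270) ≈ 0.5993
After 'pass': P(supplier A) = 0.5·0.5993 / (0.5·0.5993 + 0.3·0.4007) ≈ 0.7137
After 'pass': P(supplier A) = 0.5·0.7137 / (0.5·0.7137 + 0.3·0.2863) ≈ 0.8060
After 'pass': P(supplier A) = 0.5·0.8060 / (0.5·0.8060 + 0.3·0.1940) ≈ 0.8738
After 'pass': P(supplier A) = 0.5·0.8738 / (0.5·0.8738 + 0.3·0.1262) ≈ 0.9203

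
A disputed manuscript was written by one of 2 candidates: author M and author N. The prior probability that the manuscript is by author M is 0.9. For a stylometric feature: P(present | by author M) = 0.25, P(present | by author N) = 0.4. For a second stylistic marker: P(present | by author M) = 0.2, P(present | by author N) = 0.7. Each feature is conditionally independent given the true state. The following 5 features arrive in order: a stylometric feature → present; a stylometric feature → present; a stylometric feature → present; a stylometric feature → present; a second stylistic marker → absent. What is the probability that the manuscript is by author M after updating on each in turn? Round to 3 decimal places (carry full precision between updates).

After a stylometric feature='present': P(author M) = 0.25·0.9000 / (0.25·0.9000 + 0.4·0.1000) ≈ 0.8491
After a stylometric feature='present': P(author M) = 0.25·0.8491 / (0.25·0.8491 + 0.4·0.1509) ≈ 0.7785
After a stylometric feature='present': P(author M) = 0.25·0.7785 / (0.25·0.7785 + 0.4·0.2215) ≈ 0.6872
After a stylometric feature='present': P(author M) = 0.25·0.6872 / (0.25·0.6872 + 0.4·0.3128) ≈ 0.5786
After a second stylistic marker='absent': P(author M) = 0.8·0.5786 / (0.8·0.5786 + 0.3·0.4214) ≈ 0.7855

0.786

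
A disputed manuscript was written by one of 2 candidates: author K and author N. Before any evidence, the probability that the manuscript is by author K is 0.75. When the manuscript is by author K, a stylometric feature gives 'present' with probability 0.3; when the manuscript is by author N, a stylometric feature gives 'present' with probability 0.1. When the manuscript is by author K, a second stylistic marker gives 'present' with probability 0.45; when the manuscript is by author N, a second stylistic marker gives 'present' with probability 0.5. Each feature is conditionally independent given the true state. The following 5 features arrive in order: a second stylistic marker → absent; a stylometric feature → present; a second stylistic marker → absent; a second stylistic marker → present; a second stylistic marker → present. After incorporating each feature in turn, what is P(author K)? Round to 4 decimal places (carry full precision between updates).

0.8982

After a second stylistic marker='absent': P(author K) = 0.55·0.7500 / (0.55·0.7500 + 0.5·0.2500) ≈ 0.7674
After a stylometric feature='present': P(author K) = 0.3·0.7674 / (0.3·0.7674 + 0.1·0.2326) ≈ 0.9083
After a second stylistic marker='absent': P(author K) = 0.55·0.9083 / (0.55·0.9083 + 0.5·0.0917) ≈ 0.9159
After a second stylistic marker='present': P(author K) = 0.45·0.9159 / (0.45·0.9159 + 0.5·0.0841) ≈ 0.9074
After a second stylistic marker='present': P(author K) = 0.45·0.9074 / (0.45·0.9074 + 0.5·0.0926) ≈ 0.8982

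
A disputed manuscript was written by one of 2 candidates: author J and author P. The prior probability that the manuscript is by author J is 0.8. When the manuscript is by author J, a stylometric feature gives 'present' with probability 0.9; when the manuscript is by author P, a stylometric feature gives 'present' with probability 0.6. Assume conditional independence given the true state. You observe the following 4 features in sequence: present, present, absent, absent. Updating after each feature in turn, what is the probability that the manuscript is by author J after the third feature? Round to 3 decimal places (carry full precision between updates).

After 'present': P(author J) = 0.9·0.8000 / (0.9·0.8000 + 0.6·0.2000) ≈ 0.8571
After 'present': P(author J) = 0.9·0.8571 / (0.9·0.8571 + 0.6·0.1429) ≈ 0.9000
After 'absent': P(author J) = 0.1·0.9000 / (0.1·0.9000 + 0.4·0.1000) ≈ 0.6923

0.692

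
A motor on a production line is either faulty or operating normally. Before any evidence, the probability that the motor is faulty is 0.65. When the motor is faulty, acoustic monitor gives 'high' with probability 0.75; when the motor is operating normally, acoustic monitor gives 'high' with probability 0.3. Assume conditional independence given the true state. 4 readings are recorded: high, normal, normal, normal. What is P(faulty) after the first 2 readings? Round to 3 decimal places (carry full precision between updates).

0.624

After 'high': P(faulty) = 0.75·0.6500 / (0.75·0.6500 + 0.3·0.3500) ≈ 0.8228
After 'normal': P(faulty) = 0.25·0.8228 / (0.25·0.8228 + 0.7·0.1772) ≈ 0.6238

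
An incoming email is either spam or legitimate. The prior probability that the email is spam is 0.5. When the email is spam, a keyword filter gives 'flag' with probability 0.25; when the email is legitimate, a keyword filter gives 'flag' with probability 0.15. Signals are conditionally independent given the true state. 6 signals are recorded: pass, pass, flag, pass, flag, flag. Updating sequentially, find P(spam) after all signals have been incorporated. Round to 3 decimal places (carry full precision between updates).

0.761

After 'pass': P(spam) = 0.75·0.5000 / (0.75·0.5000 + 0.85·0.5000) ≈ 0.4688
After 'pass': P(spam) = 0.75·0.4688 / (0.75·0.4688 + 0.85·0.5312) ≈ 0.4377
After 'flag': P(spam) = 0.25·0.4377 / (0.25·0.4377 + 0.15·0.5623) ≈ 0.5648
After 'pass': P(spam) = 0.75·0.5648 / (0.75·0.5648 + 0.85·0.4352) ≈ 0.5338
After 'flag': P(spam) = 0.25·0.5338 / (0.25·0.5338 + 0.15·0.4662) ≈ 0.6561
After 'flag': P(spam) = 0.25·0.6561 / (0.25·0.6561 + 0.15·0.3439) ≈ 0.7608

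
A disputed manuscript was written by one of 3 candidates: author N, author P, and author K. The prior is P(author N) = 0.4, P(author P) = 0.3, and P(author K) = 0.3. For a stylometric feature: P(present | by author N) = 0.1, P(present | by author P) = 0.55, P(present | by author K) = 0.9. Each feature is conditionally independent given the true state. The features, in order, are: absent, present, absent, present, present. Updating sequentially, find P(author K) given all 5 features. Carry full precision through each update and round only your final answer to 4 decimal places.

0.1733

Each posterior becomes the prior for the next update.
After 'absent': normaliser = 0.9·0.4000 + 0.45·0.3000 + 0.1·0.3000; P(author N) ≈ 0.6857, P(author P) ≈ 0.2571, P(author K) ≈ 0.0571
After 'present': normaliser = 0.1·0.6857 + 0.55·0.2571 + 0.9·0.0571; P(author N) ≈ 0.2623, P(author P) ≈ 0.5410, P(author K) ≈ 0.1967
After 'absent': normaliser = 0.9·0.2623 + 0.45·0.5410 + 0.1·0.1967; P(author N) ≈ 0.4729, P(author P) ≈ 0.4877, P(author K) ≈ 0.0394
After 'present': normaliser = 0.1·0.4729 + 0.55·0.4877 + 0.9·0.0394; P(author N) ≈ 0.1347, P(author P) ≈ 0.7642, P(author K) ≈ 0.1011
After 'present': normaliser = 0.1·0.1347 + 0.55·0.7642 + 0.9·0.1011; P(author N) ≈ 0.0257, P(author P) ≈ 0.8010, P(author K) ≈ 0.1733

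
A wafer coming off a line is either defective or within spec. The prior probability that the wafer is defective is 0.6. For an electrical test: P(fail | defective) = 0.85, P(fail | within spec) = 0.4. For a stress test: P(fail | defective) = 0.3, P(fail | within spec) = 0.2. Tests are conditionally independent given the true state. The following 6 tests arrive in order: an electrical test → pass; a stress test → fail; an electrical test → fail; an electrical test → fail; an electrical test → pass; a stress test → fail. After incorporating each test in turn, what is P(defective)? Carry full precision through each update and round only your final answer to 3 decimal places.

After an electrical test='pass': P(defective) = 0.15·0.6000 / (0.15·0.6000 + 0.6·0.4000) ≈ 0.2727
After a stress test='fail': P(defective) = 0.3·0.2727 / (0.3·0.2727 + 0.2·0.7273) ≈ 0.3600
After an electrical test='fail': P(defective) = 0.85·0.3600 / (0.85·0.3600 + 0.4·0.6400) ≈ 0.5445
After an electrical test='fail': P(defective) = 0.85·0.5445 / (0.85·0.5445 + 0.4·0.4555) ≈ 0.7175
After an electrical test='pass': P(defective) = 0.15·0.7175 / (0.15·0.7175 + 0.6·0.2825) ≈ 0.3884
After a stress test='fail': P(defective) = 0.3·0.3884 / (0.3·0.3884 + 0.2·0.6116) ≈ 0.4878

0.488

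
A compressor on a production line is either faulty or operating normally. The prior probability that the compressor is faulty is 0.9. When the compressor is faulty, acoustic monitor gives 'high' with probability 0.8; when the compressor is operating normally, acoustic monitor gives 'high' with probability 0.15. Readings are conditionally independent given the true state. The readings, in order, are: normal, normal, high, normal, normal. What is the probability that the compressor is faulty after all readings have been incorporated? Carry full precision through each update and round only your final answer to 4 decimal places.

After 'normal': P(faulty) = 0.2·0.9000 / (0.2·0.9000 + 0.85·0.1000) ≈ 0.6792
After 'normal': P(faulty) = 0.2·0.6792 / (0.2·0.6792 + 0.85·0.3208) ≈ 0.3326
After 'high': P(faulty) = 0.8·0.3326 / (0.8·0.3326 + 0.15·0.6674) ≈ 0.7266
After 'normal': P(faulty) = 0.2·0.7266 / (0.2·0.7266 + 0.85·0.2734) ≈ 0.3847
After 'normal': P(faulty) = 0.2·0.3847 / (0.2·0.3847 + 0.85·0.6153) ≈ 0.1283

0.1283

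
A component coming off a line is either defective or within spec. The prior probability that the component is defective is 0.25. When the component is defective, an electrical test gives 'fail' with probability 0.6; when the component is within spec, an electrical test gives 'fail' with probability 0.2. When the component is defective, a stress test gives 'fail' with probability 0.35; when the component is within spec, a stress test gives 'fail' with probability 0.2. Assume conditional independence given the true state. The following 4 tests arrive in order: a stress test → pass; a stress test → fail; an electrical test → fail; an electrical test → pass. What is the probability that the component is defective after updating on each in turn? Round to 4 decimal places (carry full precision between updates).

0.4155

Each posterior becomes the prior for the next update.
After a stress test='pass': P(defective) = 0.65·0.2500 / (0.65·0.2500 + 0.8·0.7500) ≈ 0.2131
After a stress test='fail': P(defective) = 0.35·0.2131 / (0.35·0.2131 + 0.2·0.7869) ≈ 0.3216
After an electrical test='fail': P(defective) = 0.6·0.3216 / (0.6·0.3216 + 0.2·0.6784) ≈ 0.5871
After an electrical test='pass': P(defective) = 0.4·0.5871 / (0.4·0.5871 + 0.8·0.4129) ≈ 0.4155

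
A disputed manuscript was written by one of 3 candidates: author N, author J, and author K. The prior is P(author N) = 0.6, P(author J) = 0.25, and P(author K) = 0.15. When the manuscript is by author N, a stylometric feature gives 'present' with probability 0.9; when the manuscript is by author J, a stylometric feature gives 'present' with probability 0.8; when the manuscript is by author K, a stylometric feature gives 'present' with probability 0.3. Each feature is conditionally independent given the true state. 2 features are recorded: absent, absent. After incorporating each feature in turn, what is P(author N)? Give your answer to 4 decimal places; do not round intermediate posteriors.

After 'absent': normaliser = 0.1·0.6000 + 0.2·0.2500 + 0.7·0.1500; P(author N) ≈ 0.2791, P(author J) ≈ 0.2326, P(author K) ≈ 0.4884
After 'absent': normaliser = 0.1·0.2791 + 0.2·0.2326 + 0.7·0.4884; P(author N) ≈ 0.0670, P(author J) ≈ 0.1117, P(author K) ≈ 0.8212

0.0670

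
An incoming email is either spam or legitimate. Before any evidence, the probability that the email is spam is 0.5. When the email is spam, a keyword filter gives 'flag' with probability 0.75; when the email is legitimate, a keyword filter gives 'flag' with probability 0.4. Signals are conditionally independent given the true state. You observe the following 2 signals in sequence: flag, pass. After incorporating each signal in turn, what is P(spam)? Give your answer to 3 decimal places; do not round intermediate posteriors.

0.439

After 'flag': P(spam) = 0.75·0.5000 / (0.75·0.5000 + 0.4·0.5000) ≈ 0.6522
After 'pass': P(spam) = 0.25·0.6522 / (0.25·0.6522 + 0.6·0.3478) ≈ 0.4386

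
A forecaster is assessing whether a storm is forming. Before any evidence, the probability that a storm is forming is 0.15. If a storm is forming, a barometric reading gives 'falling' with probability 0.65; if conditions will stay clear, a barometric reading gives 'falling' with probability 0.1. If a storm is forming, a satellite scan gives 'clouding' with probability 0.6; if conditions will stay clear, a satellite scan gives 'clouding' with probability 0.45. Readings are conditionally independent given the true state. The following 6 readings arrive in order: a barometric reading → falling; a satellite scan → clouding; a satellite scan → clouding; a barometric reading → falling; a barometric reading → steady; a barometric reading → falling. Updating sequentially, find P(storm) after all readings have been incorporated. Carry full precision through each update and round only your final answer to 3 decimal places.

Apply Bayes' rule sequentially, carrying P(storm) forward.
After a barometric reading='falling': P(storm) = 0.65·0.1500 / (0.65·0.1500 + 0.1·0.8500) ≈ 0.5342
After a satellite scan='clouding': P(storm) = 0.6·0.5342 / (0.6·0.5342 + 0.45·0.4658) ≈ 0.6047
After a satellite scan='clouding': P(storm) = 0.6·0.6047 / (0.6·0.6047 + 0.45·0.3953) ≈ 0.6710
After a barometric reading='falling': P(storm) = 0.65·0.6710 / (0.65·0.6710 + 0.1·0.3290) ≈ 0.9298
After a barometric reading='steady': P(storm) = 0.35·0.9298 / (0.35·0.9298 + 0.9·0.0702) ≈ 0.8375
After a barometric reading='falling': P(storm) = 0.65·0.8375 / (0.65·0.8375 + 0.1·0.1625) ≈ 0.9710

0.971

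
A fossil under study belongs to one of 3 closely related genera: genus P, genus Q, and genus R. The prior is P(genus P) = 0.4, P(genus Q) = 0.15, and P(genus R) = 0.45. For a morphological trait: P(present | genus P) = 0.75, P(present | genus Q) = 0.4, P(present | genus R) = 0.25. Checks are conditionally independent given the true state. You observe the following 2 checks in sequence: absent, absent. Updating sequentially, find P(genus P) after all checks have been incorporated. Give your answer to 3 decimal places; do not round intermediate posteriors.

After 'absent': normaliser = 0.25·0.4000 + 0.6·0.1500 + 0.75·0.4500; P(genus P) ≈ 0.1896, P(genus Q) ≈ 0.1706, P(genus R) ≈ 0.6398
After 'absent': normaliser = 0.25·0.1896 + 0.6·0.1706 + 0.75·0.6398; P(genus P) ≈ 0.0753, P(genus Q) ≈ 0.1626, P(genus R) ≈ 0.7621

0.075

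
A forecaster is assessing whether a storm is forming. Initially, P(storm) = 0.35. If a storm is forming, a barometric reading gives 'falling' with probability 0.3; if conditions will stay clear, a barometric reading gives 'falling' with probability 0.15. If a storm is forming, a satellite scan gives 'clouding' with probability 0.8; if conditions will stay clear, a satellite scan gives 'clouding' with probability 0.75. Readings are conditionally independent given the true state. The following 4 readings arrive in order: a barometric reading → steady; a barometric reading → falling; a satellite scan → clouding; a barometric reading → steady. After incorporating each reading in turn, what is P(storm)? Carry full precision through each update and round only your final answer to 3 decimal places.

0.438

Apply Bayes' rule sequentially, carrying P(storm) forward.
After a barometric reading='steady': P(storm) = 0.7·0.3500 / (0.7·0.3500 + 0.85·0.6500) ≈ 0.3072
After a barometric reading='falling': P(storm) = 0.3·0.3072 / (0.3·0.3072 + 0.15·0.6928) ≈ 0.4700
After a satellite scan='clouding': P(storm) = 0.8·0.4700 / (0.8·0.4700 + 0.75·0.5300) ≈ 0.4861
After a barometric reading='steady': P(storm) = 0.7·0.4861 / (0.7·0.4861 + 0.85·0.5139) ≈ 0.4379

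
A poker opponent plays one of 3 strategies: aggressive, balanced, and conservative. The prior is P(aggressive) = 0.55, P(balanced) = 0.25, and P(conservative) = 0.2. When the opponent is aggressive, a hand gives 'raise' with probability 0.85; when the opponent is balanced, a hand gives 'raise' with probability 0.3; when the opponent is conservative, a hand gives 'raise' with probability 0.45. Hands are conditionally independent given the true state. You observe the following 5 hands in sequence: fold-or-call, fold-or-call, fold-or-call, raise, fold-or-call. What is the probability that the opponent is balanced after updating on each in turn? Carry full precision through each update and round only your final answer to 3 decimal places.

After 'fold-or-call': normaliser = 0.15·0.5500 + 0.7·0.2500 + 0.55·0.2000; P(aggressive) ≈ 0.2245, P(balanced) ≈ 0.4762, P(conservative) ≈ 0.2993
After 'fold-or-call': normaliser = 0.15·0.2245 + 0.7·0.4762 + 0.55·0.2993; P(aggressive) ≈ 0.0633, P(balanced) ≈ 0.6270, P(conservative) ≈ 0.3097
After 'fold-or-call': normaliser = 0.15·0.0633 + 0.7·0.6270 + 0.55·0.3097; P(aggressive) ≈ 0.0154, P(balanced) ≈ 0.7094, P(conservative) ≈ 0.2753
After 'raise': normaliser = 0.85·0.0154 + 0.3·0.7094 + 0.45·0.2753; P(aggressive) ≈ 0.0373, P(balanced) ≈ 0.6085, P(conservative) ≈ 0.3542
After 'fold-or-call': normaliser = 0.15·0.0373 + 0.7·0.6085 + 0.55·0.3542; P(aggressive) ≈ 0.0089, P(balanced) ≈ 0.6800, P(conservative) ≈ 0.3110

0.680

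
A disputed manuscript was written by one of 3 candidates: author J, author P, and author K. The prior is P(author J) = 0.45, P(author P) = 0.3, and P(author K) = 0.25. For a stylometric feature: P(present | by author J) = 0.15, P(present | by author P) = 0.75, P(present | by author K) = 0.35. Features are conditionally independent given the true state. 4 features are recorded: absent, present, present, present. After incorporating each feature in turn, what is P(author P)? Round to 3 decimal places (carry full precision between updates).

After 'absent': normaliser = 0.85·0.4500 + 0.25·0.3000 + 0.65·0.2500; P(author J) ≈ 0.6169, P(author P) ≈ 0.1210, P(author K) ≈ 0.2621
After 'present': normaliser = 0.15·0.6169 + 0.75·0.1210 + 0.35·0.2621; P(author J) ≈ 0.3365, P(author P) ≈ 0.3299, P(author K) ≈ 0.3336
After 'present': normaliser = 0.15·0.3365 + 0.75·0.3299 + 0.35·0.3336; P(author J) ≈ 0.1217, P(author P) ≈ 0.5967, P(author K) ≈ 0.2816
After 'present': normaliser = 0.15·0.1217 + 0.75·0.5967 + 0.35·0.2816; P(author J) ≈ 0.0324, P(author P) ≈ 0.7930, P(author K) ≈ 0.1746

0.793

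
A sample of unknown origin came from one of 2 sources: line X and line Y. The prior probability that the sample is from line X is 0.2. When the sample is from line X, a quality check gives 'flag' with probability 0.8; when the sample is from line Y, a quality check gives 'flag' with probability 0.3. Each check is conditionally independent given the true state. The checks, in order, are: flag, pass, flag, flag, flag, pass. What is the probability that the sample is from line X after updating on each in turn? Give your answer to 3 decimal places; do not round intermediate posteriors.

0.508

After 'flag': P(line X) = 0.8·0.2000 / (0.8·0.2000 + 0.3·0.8000) ≈ 0.4000
After 'pass': P(line X) = 0.2·0.4000 / (0.2·0.4000 + 0.7·0.6000) ≈ 0.1600
After 'flag': P(line X) = 0.8·0.1600 / (0.8·0.1600 + 0.3·0.8400) ≈ 0.3368
After 'flag': P(line X) = 0.8·0.3368 / (0.8·0.3368 + 0.3·0.6632) ≈ 0.5753
After 'flag': P(line X) = 0.8·0.5753 / (0.8·0.5753 + 0.3·0.4247) ≈ 0.7832
After 'pass': P(line X) = 0.2·0.7832 / (0.2·0.7832 + 0.7·0.2168) ≈ 0.5079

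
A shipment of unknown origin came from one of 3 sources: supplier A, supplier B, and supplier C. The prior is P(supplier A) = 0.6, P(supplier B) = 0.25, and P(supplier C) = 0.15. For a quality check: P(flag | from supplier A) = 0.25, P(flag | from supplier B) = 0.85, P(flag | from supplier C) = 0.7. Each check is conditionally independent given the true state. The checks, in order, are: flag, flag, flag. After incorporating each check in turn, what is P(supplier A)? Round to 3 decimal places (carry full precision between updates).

After 'flag': normaliser = 0.25·0.6000 + 0.85·0.2500 + 0.7·0.1500; P(supplier A) ≈ 0.3209, P(supplier B) ≈ 0.4545, P(supplier C) ≈ 0.2246
After 'flag': normaliser = 0.25·0.3209 + 0.85·0.4545 + 0.7·0.2246; P(supplier A) ≈ 0.1286, P(supplier B) ≈ 0.6194, P(supplier C) ≈ 0.2520
After 'flag': normaliser = 0.25·0.1286 + 0.85·0.6194 + 0.7·0.2520; P(supplier A) ≈ 0.0437, P(supplier B) ≈ 0.7162, P(supplier C) ≈ 0.2400

0.044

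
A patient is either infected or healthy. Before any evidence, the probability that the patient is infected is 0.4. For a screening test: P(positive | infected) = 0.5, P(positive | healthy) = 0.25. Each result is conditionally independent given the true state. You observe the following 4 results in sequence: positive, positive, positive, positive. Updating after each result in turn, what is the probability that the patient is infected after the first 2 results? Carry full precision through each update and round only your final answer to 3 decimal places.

0.727

Each posterior becomes the prior for the next update.
After 'positive': P(infected) = 0.5·0.4000 / (0.5·0.4000 + 0.25·0.6000) ≈ 0.5714
After 'positive': P(infected) = 0.5·0.5714 / (0.5·0.5714 + 0.25·0.4286) ≈ 0.7273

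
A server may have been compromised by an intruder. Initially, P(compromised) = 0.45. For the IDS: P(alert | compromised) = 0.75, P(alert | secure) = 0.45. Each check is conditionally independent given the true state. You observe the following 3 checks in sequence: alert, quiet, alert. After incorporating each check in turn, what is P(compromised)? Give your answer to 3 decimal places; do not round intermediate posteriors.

After 'alert': P(compromised) = 0.75·0.4500 / (0.75·0.4500 + 0.45·0.5500) ≈ 0.5769
After 'quiet': P(compromised) = 0.25·0.5769 / (0.25·0.5769 + 0.55·0.4231) ≈ 0.3827
After 'alert': P(compromised) = 0.75·0.3827 / (0.75·0.3827 + 0.45·0.6173) ≈ 0.5081

0.508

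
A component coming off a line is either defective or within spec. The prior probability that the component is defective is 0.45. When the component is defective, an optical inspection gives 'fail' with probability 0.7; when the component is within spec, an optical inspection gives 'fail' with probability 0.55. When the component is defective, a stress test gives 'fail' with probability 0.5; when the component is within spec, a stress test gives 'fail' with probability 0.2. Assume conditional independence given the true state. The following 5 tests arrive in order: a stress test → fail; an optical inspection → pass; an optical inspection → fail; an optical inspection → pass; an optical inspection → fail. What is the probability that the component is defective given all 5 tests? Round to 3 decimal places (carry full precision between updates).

After a stress test='fail': P(defective) = 0.5·0.4500 / (0.5·0.4500 + 0.2·0.5500) ≈ 0.6716
After an optical inspection='pass': P(defective) = 0.3·0.6716 / (0.3·0.6716 + 0.45·0.3284) ≈ 0.5769
After an optical inspection='fail': P(defective) = 0.7·0.5769 / (0.7·0.5769 + 0.55·0.4231) ≈ 0.6344
After an optical inspection='pass': P(defective) = 0.3·0.6344 / (0.3·0.6344 + 0.45·0.3656) ≈ 0.5364
After an optical inspection='fail': P(defective) = 0.7·0.5364 / (0.7·0.5364 + 0.55·0.4636) ≈ 0.5956

0.596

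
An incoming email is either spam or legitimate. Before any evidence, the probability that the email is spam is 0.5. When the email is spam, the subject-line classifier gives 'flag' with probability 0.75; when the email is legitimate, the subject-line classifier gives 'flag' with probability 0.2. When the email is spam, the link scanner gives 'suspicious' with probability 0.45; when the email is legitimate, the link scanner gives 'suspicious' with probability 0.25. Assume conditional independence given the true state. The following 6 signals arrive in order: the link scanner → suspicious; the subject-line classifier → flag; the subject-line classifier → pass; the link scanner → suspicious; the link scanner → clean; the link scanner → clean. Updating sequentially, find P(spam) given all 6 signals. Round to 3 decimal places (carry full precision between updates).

0.671

Apply Bayes' rule sequentially, carrying P(spam) forward.
After the link scanner='suspicious': P(spam) = 0.45·0.5000 / (0.45·0.5000 + 0.25·0.5000) ≈ 0.6429
After the subject-line classifier='flag': P(spam) = 0.75·0.6429 / (0.75·0.6429 + 0.2·0.3571) ≈ 0.8710
After the subject-line classifier='pass': P(spam) = 0.25·0.8710 / (0.25·0.8710 + 0.8·0.1290) ≈ 0.6784
After the link scanner='suspicious': P(spam) = 0.45·0.6784 / (0.45·0.6784 + 0.25·0.3216) ≈ 0.7915
After the link scanner='clean': P(spam) = 0.55·0.7915 / (0.55·0.7915 + 0.75·0.2085) ≈ 0.7358
After the link scanner='clean': P(spam) = 0.55·0.7358 / (0.55·0.7358 + 0.75·0.2642) ≈ 0.6713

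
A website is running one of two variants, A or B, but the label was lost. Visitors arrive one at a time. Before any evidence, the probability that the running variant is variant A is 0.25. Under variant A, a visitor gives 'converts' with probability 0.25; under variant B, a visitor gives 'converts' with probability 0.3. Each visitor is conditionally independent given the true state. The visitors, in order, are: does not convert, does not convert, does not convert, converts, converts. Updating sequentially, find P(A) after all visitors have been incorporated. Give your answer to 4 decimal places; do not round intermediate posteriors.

0.2216

Apply Bayes' rule sequentially, carrying P(A) forward.
After 'does not convert': P(A) = 0.75·0.2500 / (0.75·0.2500 + 0.7·0.7500) ≈ 0.2632
After 'does not convert': P(A) = 0.75·0.2632 / (0.75·0.2632 + 0.7·0.7368) ≈ 0.2768
After 'does not convert': P(A) = 0.75·0.2768 / (0.75·0.2768 + 0.7·0.7232) ≈ 0.2908
After 'converts': P(A) = 0.25·0.2908 / (0.25·0.2908 + 0.3·0.7092) ≈ 0.2547
After 'converts': P(A) = 0.25·0.2547 / (0.25·0.2547 + 0.3·0.7453) ≈ 0.2216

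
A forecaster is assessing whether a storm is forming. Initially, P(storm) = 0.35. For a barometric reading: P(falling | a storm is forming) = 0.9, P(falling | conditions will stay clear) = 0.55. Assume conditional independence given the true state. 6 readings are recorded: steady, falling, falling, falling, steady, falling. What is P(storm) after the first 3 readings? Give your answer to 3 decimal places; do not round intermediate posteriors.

0.243

After 'steady': P(storm) = 0.1·0.3500 / (0.1·0.3500 + 0.45·0.6500) ≈ 0.1069
After 'falling': P(storm) = 0.9·0.1069 / (0.9·0.1069 + 0.55·0.8931) ≈ 0.1637
After 'falling': P(storm) = 0.9·0.1637 / (0.9·0.1637 + 0.55·0.8363) ≈ 0.2427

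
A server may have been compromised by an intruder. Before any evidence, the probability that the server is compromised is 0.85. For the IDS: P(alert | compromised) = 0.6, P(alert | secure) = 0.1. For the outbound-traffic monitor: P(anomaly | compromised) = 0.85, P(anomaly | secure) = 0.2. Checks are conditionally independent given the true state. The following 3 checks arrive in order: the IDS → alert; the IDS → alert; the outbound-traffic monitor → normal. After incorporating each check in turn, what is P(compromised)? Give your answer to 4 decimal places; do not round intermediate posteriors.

Each posterior becomes the prior for the next update.
After the IDS='alert': P(compromised) = 0.6·0.8500 / (0.6·0.8500 + 0.1·0.1500) ≈ 0.9714
After the IDS='alert': P(compromised) = 0.6·0.9714 / (0.6·0.9714 + 0.1·0.0286) ≈ 0.9951
After the outbound-traffic monitor='normal': P(compromised) = 0.15·0.9951 / (0.15·0.9951 + 0.8·0.0049) ≈ 0.9745

0.9745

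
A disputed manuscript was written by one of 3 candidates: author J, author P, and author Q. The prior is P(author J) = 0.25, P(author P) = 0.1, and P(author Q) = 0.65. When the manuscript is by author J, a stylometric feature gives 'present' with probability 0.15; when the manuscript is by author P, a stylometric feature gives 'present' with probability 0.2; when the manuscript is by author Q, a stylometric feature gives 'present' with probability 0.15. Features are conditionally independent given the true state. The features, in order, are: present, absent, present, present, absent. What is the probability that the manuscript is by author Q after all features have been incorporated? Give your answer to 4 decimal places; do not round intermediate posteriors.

0.5856

Apply Bayes' rule sequentially, carrying P(author Q) forward.
After 'present': normaliser = 0.15·0.2500 + 0.2·0.1000 + 0.15·0.6500; P(author J) ≈ 0.2419, P(author P) ≈ 0.1290, P(author Q) ≈ 0.6290
After 'absent': normaliser = 0.85·0.2419 + 0.8·0.1290 + 0.85·0.6290; P(author J) ≈ 0.2438, P(author P) ≈ 0.1224, P(author Q) ≈ 0.6338
After 'present': normaliser = 0.15·0.2438 + 0.2·0.1224 + 0.15·0.6338; P(author J) ≈ 0.2342, P(author P) ≈ 0.1568, P(author Q) ≈ 0.6090
After 'present': normaliser = 0.15·0.2342 + 0.2·0.1568 + 0.15·0.6090; P(author J) ≈ 0.2226, P(author P) ≈ 0.1986, P(author Q) ≈ 0.5788
After 'absent': normaliser = 0.85·0.2226 + 0.8·0.1986 + 0.85·0.5788; P(author J) ≈ 0.2252, P(author P) ≈ 0.1892, P(author Q) ≈ 0.5856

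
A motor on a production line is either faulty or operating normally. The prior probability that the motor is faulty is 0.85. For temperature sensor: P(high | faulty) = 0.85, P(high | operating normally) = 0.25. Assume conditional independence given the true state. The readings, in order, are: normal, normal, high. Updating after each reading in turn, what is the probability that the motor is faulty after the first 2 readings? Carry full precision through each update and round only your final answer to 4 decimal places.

0.1848

After 'normal': P(faulty) = 0.15·0.8500 / (0.15·0.8500 + 0.75·0.1500) ≈ 0.5312
After 'normal': P(faulty) = 0.15·0.5312 / (0.15·0.5312 + 0.75·0.4688) ≈ 0.1848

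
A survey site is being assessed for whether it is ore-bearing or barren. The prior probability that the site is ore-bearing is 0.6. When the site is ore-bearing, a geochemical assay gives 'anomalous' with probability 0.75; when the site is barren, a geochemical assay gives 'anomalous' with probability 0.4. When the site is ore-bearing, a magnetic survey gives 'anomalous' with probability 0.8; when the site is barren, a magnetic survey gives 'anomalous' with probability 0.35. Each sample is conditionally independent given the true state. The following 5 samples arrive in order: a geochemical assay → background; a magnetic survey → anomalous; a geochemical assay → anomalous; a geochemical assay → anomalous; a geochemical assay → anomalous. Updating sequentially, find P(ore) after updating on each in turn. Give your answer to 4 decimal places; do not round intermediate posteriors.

Each posterior becomes the prior for the next update.
After a geochemical assay='background': P(ore) = 0.25·0.6000 / (0.25·0.6000 + 0.6·0.4000) ≈ 0.3846
After a magnetic survey='anomalous': P(ore) = 0.8·0.3846 / (0.8·0.3846 + 0.35·0.6154) ≈ 0.5882
After a geochemical assay='anomalous': P(ore) = 0.75·0.5882 / (0.75·0.5882 + 0.4·0.4118) ≈ 0.7282
After a geochemical assay='anomalous': P(ore) = 0.75·0.7282 / (0.75·0.7282 + 0.4·0.2718) ≈ 0.8340
After a geochemical assay='anomalous': P(ore) = 0.75·0.8340 / (0.75·0.8340 + 0.4·0.1660) ≈ 0.9040

0.9040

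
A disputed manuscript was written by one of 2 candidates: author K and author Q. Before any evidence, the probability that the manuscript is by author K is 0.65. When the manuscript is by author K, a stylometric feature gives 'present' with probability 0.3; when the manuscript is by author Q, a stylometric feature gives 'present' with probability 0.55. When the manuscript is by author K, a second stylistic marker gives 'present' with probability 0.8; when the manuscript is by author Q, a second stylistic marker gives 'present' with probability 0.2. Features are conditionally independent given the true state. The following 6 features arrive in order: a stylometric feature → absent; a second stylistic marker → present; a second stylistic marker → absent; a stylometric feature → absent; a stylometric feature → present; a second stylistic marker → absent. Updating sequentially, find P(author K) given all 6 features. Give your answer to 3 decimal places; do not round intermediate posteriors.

0.380

After a stylometric feature='absent': P(author K) = 0.7·0.6500 / (0.7·0.6500 + 0.45·0.3500) ≈ 0.7429
After a second stylistic marker='present': P(author K) = 0.8·0.7429 / (0.8·0.7429 + 0.2·0.2571) ≈ 0.9204
After a second stylistic marker='absent': P(author K) = 0.2·0.9204 / (0.2·0.9204 + 0.8·0.0796) ≈ 0.7429
After a stylometric feature='absent': P(author K) = 0.7·0.7429 / (0.7·0.7429 + 0.45·0.2571) ≈ 0.8180
After a stylometric feature='present': P(author K) = 0.3·0.8180 / (0.3·0.8180 + 0.55·0.1820) ≈ 0.7102
After a second stylistic marker='absent': P(author K) = 0.2·0.7102 / (0.2·0.7102 + 0.8·0.2898) ≈ 0.3800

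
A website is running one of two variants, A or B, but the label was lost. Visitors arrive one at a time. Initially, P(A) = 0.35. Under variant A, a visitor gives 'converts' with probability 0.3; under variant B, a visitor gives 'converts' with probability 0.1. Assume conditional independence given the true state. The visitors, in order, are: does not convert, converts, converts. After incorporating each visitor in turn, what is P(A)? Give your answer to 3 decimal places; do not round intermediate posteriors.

After 'does not convert': P(A) = 0.7·0.3500 / (0.7·0.3500 + 0.9·0.6500) ≈ 0.2952
After 'converts': P(A) = 0.3·0.2952 / (0.3·0.2952 + 0.1·0.7048) ≈ 0.5568
After 'converts': P(A) = 0.3·0.5568 / (0.3·0.5568 + 0.1·0.4432) ≈ 0.7903

0.790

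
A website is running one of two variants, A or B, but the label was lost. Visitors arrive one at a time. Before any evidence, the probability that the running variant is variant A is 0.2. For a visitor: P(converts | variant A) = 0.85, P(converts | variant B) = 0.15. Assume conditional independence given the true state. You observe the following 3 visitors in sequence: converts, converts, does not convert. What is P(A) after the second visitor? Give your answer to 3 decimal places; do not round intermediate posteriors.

0.889

After 'converts': P(A) = 0.85·0.2000 / (0.85·0.2000 + 0.15·0.8000) ≈ 0.5862
After 'converts': P(A) = 0.85·0.5862 / (0.85·0.5862 + 0.15·0.4138) ≈ 0.8892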